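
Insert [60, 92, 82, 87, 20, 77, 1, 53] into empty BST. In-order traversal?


Insert 60: root
Insert 92: R from 60
Insert 82: R from 60 -> L from 92
Insert 87: R from 60 -> L from 92 -> R from 82
Insert 20: L from 60
Insert 77: R from 60 -> L from 92 -> L from 82
Insert 1: L from 60 -> L from 20
Insert 53: L from 60 -> R from 20

In-order: [1, 20, 53, 60, 77, 82, 87, 92]


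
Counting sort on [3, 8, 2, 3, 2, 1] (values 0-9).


Input: [3, 8, 2, 3, 2, 1]
Counts: [0, 1, 2, 2, 0, 0, 0, 0, 1, 0]

Sorted: [1, 2, 2, 3, 3, 8]


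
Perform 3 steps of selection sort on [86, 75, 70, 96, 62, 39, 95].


Initial: [86, 75, 70, 96, 62, 39, 95]
Step 1: min=39 at 5
  Swap: [39, 75, 70, 96, 62, 86, 95]
Step 2: min=62 at 4
  Swap: [39, 62, 70, 96, 75, 86, 95]
Step 3: min=70 at 2
  Swap: [39, 62, 70, 96, 75, 86, 95]

After 3 steps: [39, 62, 70, 96, 75, 86, 95]


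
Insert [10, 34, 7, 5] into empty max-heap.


Insert 10: [10]
Insert 34: [34, 10]
Insert 7: [34, 10, 7]
Insert 5: [34, 10, 7, 5]

Final heap: [34, 10, 7, 5]


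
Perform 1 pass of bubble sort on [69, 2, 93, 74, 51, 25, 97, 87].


Initial: [69, 2, 93, 74, 51, 25, 97, 87]
Pass 1: [2, 69, 74, 51, 25, 93, 87, 97] (5 swaps)

After 1 pass: [2, 69, 74, 51, 25, 93, 87, 97]


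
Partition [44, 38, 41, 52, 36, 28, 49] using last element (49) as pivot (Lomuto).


Pivot: 49
  44 <= 49: advance i (no swap)
  38 <= 49: advance i (no swap)
  41 <= 49: advance i (no swap)
  36 <= 49: swap -> [44, 38, 41, 36, 52, 28, 49]
  28 <= 49: swap -> [44, 38, 41, 36, 28, 52, 49]
Place pivot at 5: [44, 38, 41, 36, 28, 49, 52]

Partitioned: [44, 38, 41, 36, 28, 49, 52]


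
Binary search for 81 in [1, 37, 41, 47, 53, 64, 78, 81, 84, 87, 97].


Step 1: lo=0, hi=10, mid=5, val=64
Step 2: lo=6, hi=10, mid=8, val=84
Step 3: lo=6, hi=7, mid=6, val=78
Step 4: lo=7, hi=7, mid=7, val=81

Found at index 7


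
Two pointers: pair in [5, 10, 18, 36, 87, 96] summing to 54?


lo=0(5)+hi=5(96)=101
lo=0(5)+hi=4(87)=92
lo=0(5)+hi=3(36)=41
lo=1(10)+hi=3(36)=46
lo=2(18)+hi=3(36)=54

Yes: 18+36=54


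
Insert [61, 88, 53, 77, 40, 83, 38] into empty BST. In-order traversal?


Insert 61: root
Insert 88: R from 61
Insert 53: L from 61
Insert 77: R from 61 -> L from 88
Insert 40: L from 61 -> L from 53
Insert 83: R from 61 -> L from 88 -> R from 77
Insert 38: L from 61 -> L from 53 -> L from 40

In-order: [38, 40, 53, 61, 77, 83, 88]


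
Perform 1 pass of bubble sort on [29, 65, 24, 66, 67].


Initial: [29, 65, 24, 66, 67]
Pass 1: [29, 24, 65, 66, 67] (1 swaps)

After 1 pass: [29, 24, 65, 66, 67]


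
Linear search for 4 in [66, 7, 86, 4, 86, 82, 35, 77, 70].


i=0: 66!=4
i=1: 7!=4
i=2: 86!=4
i=3: 4==4 found!

Found at 3, 4 comps


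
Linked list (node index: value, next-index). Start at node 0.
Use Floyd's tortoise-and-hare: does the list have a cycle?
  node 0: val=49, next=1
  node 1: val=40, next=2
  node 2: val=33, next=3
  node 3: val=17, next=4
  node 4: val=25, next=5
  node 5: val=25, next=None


Floyd's tortoise (slow, +1) and hare (fast, +2):
  init: slow=0, fast=0
  step 1: slow=1, fast=2
  step 2: slow=2, fast=4
  step 3: fast 4->5->None, no cycle

Cycle: no


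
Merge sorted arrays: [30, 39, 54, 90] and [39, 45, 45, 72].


Take 30 from A
Take 39 from A
Take 39 from B
Take 45 from B
Take 45 from B
Take 54 from A
Take 72 from B

Merged: [30, 39, 39, 45, 45, 54, 72, 90]


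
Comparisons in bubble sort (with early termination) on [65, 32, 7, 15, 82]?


Algorithm: bubble sort (with early termination)
Input: [65, 32, 7, 15, 82]
Sorted: [7, 15, 32, 65, 82]

9


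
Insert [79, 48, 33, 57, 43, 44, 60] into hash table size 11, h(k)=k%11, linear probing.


Insert 79: h=2 -> slot 2
Insert 48: h=4 -> slot 4
Insert 33: h=0 -> slot 0
Insert 57: h=2, 1 probes -> slot 3
Insert 43: h=10 -> slot 10
Insert 44: h=0, 1 probes -> slot 1
Insert 60: h=5 -> slot 5

Table: [33, 44, 79, 57, 48, 60, None, None, None, None, 43]


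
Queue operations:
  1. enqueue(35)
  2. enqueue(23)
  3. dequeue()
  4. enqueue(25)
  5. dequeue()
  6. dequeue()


enqueue(35) -> [35]
enqueue(23) -> [35, 23]
dequeue()->35, [23]
enqueue(25) -> [23, 25]
dequeue()->23, [25]
dequeue()->25, []

Final queue: []


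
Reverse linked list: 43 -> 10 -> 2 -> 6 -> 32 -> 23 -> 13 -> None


Step 1: curr=43, set curr.next=prev(None) | reversed so far: 43
Step 2: curr=10, set curr.next=prev(43) | reversed so far: 10 -> 43
Step 3: curr=2, set curr.next=prev(10) | reversed so far: 2 -> 10 -> 43
Step 4: curr=6, set curr.next=prev(2) | reversed so far: 6 -> 2 -> 10 -> 43
Step 5: curr=32, set curr.next=prev(6) | reversed so far: 32 -> 6 -> 2 -> 10 -> 43
Step 6: curr=23, set curr.next=prev(32) | reversed so far: 23 -> 32 -> 6 -> 2 -> 10 -> 43
Step 7: curr=13, set curr.next=prev(23) | reversed so far: 13 -> 23 -> 32 -> 6 -> 2 -> 10 -> 43

13 -> 23 -> 32 -> 6 -> 2 -> 10 -> 43 -> None


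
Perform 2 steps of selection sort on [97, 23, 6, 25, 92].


Initial: [97, 23, 6, 25, 92]
Step 1: min=6 at 2
  Swap: [6, 23, 97, 25, 92]
Step 2: min=23 at 1
  Swap: [6, 23, 97, 25, 92]

After 2 steps: [6, 23, 97, 25, 92]


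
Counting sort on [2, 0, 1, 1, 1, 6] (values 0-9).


Input: [2, 0, 1, 1, 1, 6]
Counts: [1, 3, 1, 0, 0, 0, 1, 0, 0, 0]

Sorted: [0, 1, 1, 1, 2, 6]


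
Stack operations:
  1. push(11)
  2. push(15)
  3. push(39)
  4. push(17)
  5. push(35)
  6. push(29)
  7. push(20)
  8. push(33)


push(11) -> [11]
push(15) -> [11, 15]
push(39) -> [11, 15, 39]
push(17) -> [11, 15, 39, 17]
push(35) -> [11, 15, 39, 17, 35]
push(29) -> [11, 15, 39, 17, 35, 29]
push(20) -> [11, 15, 39, 17, 35, 29, 20]
push(33) -> [11, 15, 39, 17, 35, 29, 20, 33]

Final stack: [11, 15, 39, 17, 35, 29, 20, 33]


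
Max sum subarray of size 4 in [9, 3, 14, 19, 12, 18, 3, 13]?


[0:4]: 45
[1:5]: 48
[2:6]: 63
[3:7]: 52
[4:8]: 46

Max: 63 at [2:6]


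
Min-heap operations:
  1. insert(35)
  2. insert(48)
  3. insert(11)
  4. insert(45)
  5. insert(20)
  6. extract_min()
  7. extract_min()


insert(35) -> [35]
insert(48) -> [35, 48]
insert(11) -> [11, 48, 35]
insert(45) -> [11, 45, 35, 48]
insert(20) -> [11, 20, 35, 48, 45]
extract_min()->11, [20, 45, 35, 48]
extract_min()->20, [35, 45, 48]

Final heap: [35, 45, 48]


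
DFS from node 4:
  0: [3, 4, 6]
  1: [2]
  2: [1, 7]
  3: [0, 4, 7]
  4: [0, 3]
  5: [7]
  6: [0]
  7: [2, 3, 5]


Visit 4, push [3, 0]
Visit 0, push [6, 3]
Visit 3, push [7]
Visit 7, push [5, 2]
Visit 2, push [1]
Visit 1, push []
Visit 5, push []
Visit 6, push []

DFS order: [4, 0, 3, 7, 2, 1, 5, 6]


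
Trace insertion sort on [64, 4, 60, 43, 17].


Initial: [64, 4, 60, 43, 17]
Insert 4: [4, 64, 60, 43, 17]
Insert 60: [4, 60, 64, 43, 17]
Insert 43: [4, 43, 60, 64, 17]
Insert 17: [4, 17, 43, 60, 64]

Sorted: [4, 17, 43, 60, 64]


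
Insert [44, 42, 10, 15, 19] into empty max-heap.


Insert 44: [44]
Insert 42: [44, 42]
Insert 10: [44, 42, 10]
Insert 15: [44, 42, 10, 15]
Insert 19: [44, 42, 10, 15, 19]

Final heap: [44, 42, 10, 15, 19]


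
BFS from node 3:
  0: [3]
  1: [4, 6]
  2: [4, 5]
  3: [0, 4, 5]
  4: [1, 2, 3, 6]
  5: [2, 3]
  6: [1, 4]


Visit 3, enqueue [0, 4, 5]
Visit 0, enqueue []
Visit 4, enqueue [1, 2, 6]
Visit 5, enqueue []
Visit 1, enqueue []
Visit 2, enqueue []
Visit 6, enqueue []

BFS order: [3, 0, 4, 5, 1, 2, 6]


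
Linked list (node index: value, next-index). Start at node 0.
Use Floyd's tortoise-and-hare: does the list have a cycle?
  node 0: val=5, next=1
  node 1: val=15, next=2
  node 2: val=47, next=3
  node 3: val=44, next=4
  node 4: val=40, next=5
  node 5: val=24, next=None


Floyd's tortoise (slow, +1) and hare (fast, +2):
  init: slow=0, fast=0
  step 1: slow=1, fast=2
  step 2: slow=2, fast=4
  step 3: fast 4->5->None, no cycle

Cycle: no


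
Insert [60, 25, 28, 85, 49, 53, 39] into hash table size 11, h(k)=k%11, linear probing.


Insert 60: h=5 -> slot 5
Insert 25: h=3 -> slot 3
Insert 28: h=6 -> slot 6
Insert 85: h=8 -> slot 8
Insert 49: h=5, 2 probes -> slot 7
Insert 53: h=9 -> slot 9
Insert 39: h=6, 4 probes -> slot 10

Table: [None, None, None, 25, None, 60, 28, 49, 85, 53, 39]


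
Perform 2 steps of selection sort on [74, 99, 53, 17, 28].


Initial: [74, 99, 53, 17, 28]
Step 1: min=17 at 3
  Swap: [17, 99, 53, 74, 28]
Step 2: min=28 at 4
  Swap: [17, 28, 53, 74, 99]

After 2 steps: [17, 28, 53, 74, 99]


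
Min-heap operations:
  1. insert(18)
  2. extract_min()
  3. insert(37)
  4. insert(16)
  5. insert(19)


insert(18) -> [18]
extract_min()->18, []
insert(37) -> [37]
insert(16) -> [16, 37]
insert(19) -> [16, 37, 19]

Final heap: [16, 37, 19]


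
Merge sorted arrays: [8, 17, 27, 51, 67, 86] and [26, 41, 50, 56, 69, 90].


Take 8 from A
Take 17 from A
Take 26 from B
Take 27 from A
Take 41 from B
Take 50 from B
Take 51 from A
Take 56 from B
Take 67 from A
Take 69 from B
Take 86 from A

Merged: [8, 17, 26, 27, 41, 50, 51, 56, 67, 69, 86, 90]


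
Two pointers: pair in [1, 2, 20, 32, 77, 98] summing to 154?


lo=0(1)+hi=5(98)=99
lo=1(2)+hi=5(98)=100
lo=2(20)+hi=5(98)=118
lo=3(32)+hi=5(98)=130
lo=4(77)+hi=5(98)=175

No pair found


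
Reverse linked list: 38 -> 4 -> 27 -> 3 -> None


Step 1: curr=38, set curr.next=prev(None) | reversed so far: 38
Step 2: curr=4, set curr.next=prev(38) | reversed so far: 4 -> 38
Step 3: curr=27, set curr.next=prev(4) | reversed so far: 27 -> 4 -> 38
Step 4: curr=3, set curr.next=prev(27) | reversed so far: 3 -> 27 -> 4 -> 38

3 -> 27 -> 4 -> 38 -> None


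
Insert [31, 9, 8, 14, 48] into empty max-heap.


Insert 31: [31]
Insert 9: [31, 9]
Insert 8: [31, 9, 8]
Insert 14: [31, 14, 8, 9]
Insert 48: [48, 31, 8, 9, 14]

Final heap: [48, 31, 8, 9, 14]


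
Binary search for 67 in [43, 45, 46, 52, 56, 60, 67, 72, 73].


Step 1: lo=0, hi=8, mid=4, val=56
Step 2: lo=5, hi=8, mid=6, val=67

Found at index 6


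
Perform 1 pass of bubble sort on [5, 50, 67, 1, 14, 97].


Initial: [5, 50, 67, 1, 14, 97]
Pass 1: [5, 50, 1, 14, 67, 97] (2 swaps)

After 1 pass: [5, 50, 1, 14, 67, 97]


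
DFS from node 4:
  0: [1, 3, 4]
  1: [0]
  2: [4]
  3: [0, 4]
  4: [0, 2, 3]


Visit 4, push [3, 2, 0]
Visit 0, push [3, 1]
Visit 1, push []
Visit 3, push []
Visit 2, push []

DFS order: [4, 0, 1, 3, 2]


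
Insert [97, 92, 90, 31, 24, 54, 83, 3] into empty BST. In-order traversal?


Insert 97: root
Insert 92: L from 97
Insert 90: L from 97 -> L from 92
Insert 31: L from 97 -> L from 92 -> L from 90
Insert 24: L from 97 -> L from 92 -> L from 90 -> L from 31
Insert 54: L from 97 -> L from 92 -> L from 90 -> R from 31
Insert 83: L from 97 -> L from 92 -> L from 90 -> R from 31 -> R from 54
Insert 3: L from 97 -> L from 92 -> L from 90 -> L from 31 -> L from 24

In-order: [3, 24, 31, 54, 83, 90, 92, 97]


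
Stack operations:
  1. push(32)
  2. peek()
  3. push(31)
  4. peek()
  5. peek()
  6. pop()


push(32) -> [32]
peek()->32
push(31) -> [32, 31]
peek()->31
peek()->31
pop()->31, [32]

Final stack: [32]


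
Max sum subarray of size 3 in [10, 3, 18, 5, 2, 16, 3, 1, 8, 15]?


[0:3]: 31
[1:4]: 26
[2:5]: 25
[3:6]: 23
[4:7]: 21
[5:8]: 20
[6:9]: 12
[7:10]: 24

Max: 31 at [0:3]


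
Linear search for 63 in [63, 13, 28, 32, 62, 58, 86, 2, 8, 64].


i=0: 63==63 found!

Found at 0, 1 comps


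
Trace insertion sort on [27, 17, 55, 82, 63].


Initial: [27, 17, 55, 82, 63]
Insert 17: [17, 27, 55, 82, 63]
Insert 55: [17, 27, 55, 82, 63]
Insert 82: [17, 27, 55, 82, 63]
Insert 63: [17, 27, 55, 63, 82]

Sorted: [17, 27, 55, 63, 82]


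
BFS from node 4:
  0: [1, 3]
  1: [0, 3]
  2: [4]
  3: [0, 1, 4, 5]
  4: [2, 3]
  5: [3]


Visit 4, enqueue [2, 3]
Visit 2, enqueue []
Visit 3, enqueue [0, 1, 5]
Visit 0, enqueue []
Visit 1, enqueue []
Visit 5, enqueue []

BFS order: [4, 2, 3, 0, 1, 5]


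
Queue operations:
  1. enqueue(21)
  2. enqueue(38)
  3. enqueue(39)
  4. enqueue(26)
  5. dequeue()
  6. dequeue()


enqueue(21) -> [21]
enqueue(38) -> [21, 38]
enqueue(39) -> [21, 38, 39]
enqueue(26) -> [21, 38, 39, 26]
dequeue()->21, [38, 39, 26]
dequeue()->38, [39, 26]

Final queue: [39, 26]


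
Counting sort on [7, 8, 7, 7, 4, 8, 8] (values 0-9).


Input: [7, 8, 7, 7, 4, 8, 8]
Counts: [0, 0, 0, 0, 1, 0, 0, 3, 3, 0]

Sorted: [4, 7, 7, 7, 8, 8, 8]


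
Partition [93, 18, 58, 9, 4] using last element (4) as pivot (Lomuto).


Pivot: 4
Place pivot at 0: [4, 18, 58, 9, 93]

Partitioned: [4, 18, 58, 9, 93]


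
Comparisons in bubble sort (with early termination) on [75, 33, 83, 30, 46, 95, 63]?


Algorithm: bubble sort (with early termination)
Input: [75, 33, 83, 30, 46, 95, 63]
Sorted: [30, 33, 46, 63, 75, 83, 95]

18


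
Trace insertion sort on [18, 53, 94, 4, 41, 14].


Initial: [18, 53, 94, 4, 41, 14]
Insert 53: [18, 53, 94, 4, 41, 14]
Insert 94: [18, 53, 94, 4, 41, 14]
Insert 4: [4, 18, 53, 94, 41, 14]
Insert 41: [4, 18, 41, 53, 94, 14]
Insert 14: [4, 14, 18, 41, 53, 94]

Sorted: [4, 14, 18, 41, 53, 94]


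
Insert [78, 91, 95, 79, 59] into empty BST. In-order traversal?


Insert 78: root
Insert 91: R from 78
Insert 95: R from 78 -> R from 91
Insert 79: R from 78 -> L from 91
Insert 59: L from 78

In-order: [59, 78, 79, 91, 95]


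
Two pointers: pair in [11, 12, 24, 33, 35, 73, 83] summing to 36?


lo=0(11)+hi=6(83)=94
lo=0(11)+hi=5(73)=84
lo=0(11)+hi=4(35)=46
lo=0(11)+hi=3(33)=44
lo=0(11)+hi=2(24)=35
lo=1(12)+hi=2(24)=36

Yes: 12+24=36


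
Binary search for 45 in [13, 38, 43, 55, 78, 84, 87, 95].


Step 1: lo=0, hi=7, mid=3, val=55
Step 2: lo=0, hi=2, mid=1, val=38
Step 3: lo=2, hi=2, mid=2, val=43

Not found


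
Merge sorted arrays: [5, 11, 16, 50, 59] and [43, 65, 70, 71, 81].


Take 5 from A
Take 11 from A
Take 16 from A
Take 43 from B
Take 50 from A
Take 59 from A

Merged: [5, 11, 16, 43, 50, 59, 65, 70, 71, 81]


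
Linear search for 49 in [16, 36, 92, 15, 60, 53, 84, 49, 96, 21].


i=0: 16!=49
i=1: 36!=49
i=2: 92!=49
i=3: 15!=49
i=4: 60!=49
i=5: 53!=49
i=6: 84!=49
i=7: 49==49 found!

Found at 7, 8 comps


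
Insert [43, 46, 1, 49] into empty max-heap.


Insert 43: [43]
Insert 46: [46, 43]
Insert 1: [46, 43, 1]
Insert 49: [49, 46, 1, 43]

Final heap: [49, 46, 1, 43]


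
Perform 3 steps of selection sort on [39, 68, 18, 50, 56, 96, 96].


Initial: [39, 68, 18, 50, 56, 96, 96]
Step 1: min=18 at 2
  Swap: [18, 68, 39, 50, 56, 96, 96]
Step 2: min=39 at 2
  Swap: [18, 39, 68, 50, 56, 96, 96]
Step 3: min=50 at 3
  Swap: [18, 39, 50, 68, 56, 96, 96]

After 3 steps: [18, 39, 50, 68, 56, 96, 96]


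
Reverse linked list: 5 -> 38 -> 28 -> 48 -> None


Step 1: curr=5, set curr.next=prev(None) | reversed so far: 5
Step 2: curr=38, set curr.next=prev(5) | reversed so far: 38 -> 5
Step 3: curr=28, set curr.next=prev(38) | reversed so far: 28 -> 38 -> 5
Step 4: curr=48, set curr.next=prev(28) | reversed so far: 48 -> 28 -> 38 -> 5

48 -> 28 -> 38 -> 5 -> None


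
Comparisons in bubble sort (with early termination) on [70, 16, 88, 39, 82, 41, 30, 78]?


Algorithm: bubble sort (with early termination)
Input: [70, 16, 88, 39, 82, 41, 30, 78]
Sorted: [16, 30, 39, 41, 70, 78, 82, 88]

27


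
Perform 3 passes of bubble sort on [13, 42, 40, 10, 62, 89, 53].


Initial: [13, 42, 40, 10, 62, 89, 53]
Pass 1: [13, 40, 10, 42, 62, 53, 89] (3 swaps)
Pass 2: [13, 10, 40, 42, 53, 62, 89] (2 swaps)
Pass 3: [10, 13, 40, 42, 53, 62, 89] (1 swaps)

After 3 passes: [10, 13, 40, 42, 53, 62, 89]


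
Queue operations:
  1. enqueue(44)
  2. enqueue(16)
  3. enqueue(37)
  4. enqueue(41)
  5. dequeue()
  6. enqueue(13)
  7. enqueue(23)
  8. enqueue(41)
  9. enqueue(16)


enqueue(44) -> [44]
enqueue(16) -> [44, 16]
enqueue(37) -> [44, 16, 37]
enqueue(41) -> [44, 16, 37, 41]
dequeue()->44, [16, 37, 41]
enqueue(13) -> [16, 37, 41, 13]
enqueue(23) -> [16, 37, 41, 13, 23]
enqueue(41) -> [16, 37, 41, 13, 23, 41]
enqueue(16) -> [16, 37, 41, 13, 23, 41, 16]

Final queue: [16, 37, 41, 13, 23, 41, 16]


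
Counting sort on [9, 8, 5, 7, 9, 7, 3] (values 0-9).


Input: [9, 8, 5, 7, 9, 7, 3]
Counts: [0, 0, 0, 1, 0, 1, 0, 2, 1, 2]

Sorted: [3, 5, 7, 7, 8, 9, 9]


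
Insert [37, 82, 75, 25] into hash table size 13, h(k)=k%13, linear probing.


Insert 37: h=11 -> slot 11
Insert 82: h=4 -> slot 4
Insert 75: h=10 -> slot 10
Insert 25: h=12 -> slot 12

Table: [None, None, None, None, 82, None, None, None, None, None, 75, 37, 25]


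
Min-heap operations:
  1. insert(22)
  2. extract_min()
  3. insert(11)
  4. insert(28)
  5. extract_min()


insert(22) -> [22]
extract_min()->22, []
insert(11) -> [11]
insert(28) -> [11, 28]
extract_min()->11, [28]

Final heap: [28]


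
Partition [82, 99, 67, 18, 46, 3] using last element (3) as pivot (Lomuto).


Pivot: 3
Place pivot at 0: [3, 99, 67, 18, 46, 82]

Partitioned: [3, 99, 67, 18, 46, 82]


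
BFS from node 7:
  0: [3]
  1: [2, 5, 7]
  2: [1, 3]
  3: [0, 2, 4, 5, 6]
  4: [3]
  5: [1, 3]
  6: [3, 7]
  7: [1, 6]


Visit 7, enqueue [1, 6]
Visit 1, enqueue [2, 5]
Visit 6, enqueue [3]
Visit 2, enqueue []
Visit 5, enqueue []
Visit 3, enqueue [0, 4]
Visit 0, enqueue []
Visit 4, enqueue []

BFS order: [7, 1, 6, 2, 5, 3, 0, 4]


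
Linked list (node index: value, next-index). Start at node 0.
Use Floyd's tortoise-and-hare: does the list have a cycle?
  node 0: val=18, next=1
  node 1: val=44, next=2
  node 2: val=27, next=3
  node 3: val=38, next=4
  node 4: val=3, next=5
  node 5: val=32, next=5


Floyd's tortoise (slow, +1) and hare (fast, +2):
  init: slow=0, fast=0
  step 1: slow=1, fast=2
  step 2: slow=2, fast=4
  step 3: slow=3, fast=5
  step 4: slow=4, fast=5
  step 5: slow=5, fast=5
  slow == fast at node 5: cycle detected

Cycle: yes


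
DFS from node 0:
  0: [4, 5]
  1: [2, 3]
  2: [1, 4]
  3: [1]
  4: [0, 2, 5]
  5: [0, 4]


Visit 0, push [5, 4]
Visit 4, push [5, 2]
Visit 2, push [1]
Visit 1, push [3]
Visit 3, push []
Visit 5, push []

DFS order: [0, 4, 2, 1, 3, 5]


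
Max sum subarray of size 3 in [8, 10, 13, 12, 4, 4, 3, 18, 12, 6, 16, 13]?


[0:3]: 31
[1:4]: 35
[2:5]: 29
[3:6]: 20
[4:7]: 11
[5:8]: 25
[6:9]: 33
[7:10]: 36
[8:11]: 34
[9:12]: 35

Max: 36 at [7:10]


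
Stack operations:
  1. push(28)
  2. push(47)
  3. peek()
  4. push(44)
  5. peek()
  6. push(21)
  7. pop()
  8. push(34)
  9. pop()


push(28) -> [28]
push(47) -> [28, 47]
peek()->47
push(44) -> [28, 47, 44]
peek()->44
push(21) -> [28, 47, 44, 21]
pop()->21, [28, 47, 44]
push(34) -> [28, 47, 44, 34]
pop()->34, [28, 47, 44]

Final stack: [28, 47, 44]


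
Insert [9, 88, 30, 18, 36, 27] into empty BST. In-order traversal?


Insert 9: root
Insert 88: R from 9
Insert 30: R from 9 -> L from 88
Insert 18: R from 9 -> L from 88 -> L from 30
Insert 36: R from 9 -> L from 88 -> R from 30
Insert 27: R from 9 -> L from 88 -> L from 30 -> R from 18

In-order: [9, 18, 27, 30, 36, 88]


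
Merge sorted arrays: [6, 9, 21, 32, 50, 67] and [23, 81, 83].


Take 6 from A
Take 9 from A
Take 21 from A
Take 23 from B
Take 32 from A
Take 50 from A
Take 67 from A

Merged: [6, 9, 21, 23, 32, 50, 67, 81, 83]


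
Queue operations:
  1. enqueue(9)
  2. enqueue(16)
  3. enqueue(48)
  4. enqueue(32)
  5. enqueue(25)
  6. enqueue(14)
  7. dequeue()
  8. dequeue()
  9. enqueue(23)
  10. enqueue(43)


enqueue(9) -> [9]
enqueue(16) -> [9, 16]
enqueue(48) -> [9, 16, 48]
enqueue(32) -> [9, 16, 48, 32]
enqueue(25) -> [9, 16, 48, 32, 25]
enqueue(14) -> [9, 16, 48, 32, 25, 14]
dequeue()->9, [16, 48, 32, 25, 14]
dequeue()->16, [48, 32, 25, 14]
enqueue(23) -> [48, 32, 25, 14, 23]
enqueue(43) -> [48, 32, 25, 14, 23, 43]

Final queue: [48, 32, 25, 14, 23, 43]


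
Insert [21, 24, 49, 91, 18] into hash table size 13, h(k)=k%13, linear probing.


Insert 21: h=8 -> slot 8
Insert 24: h=11 -> slot 11
Insert 49: h=10 -> slot 10
Insert 91: h=0 -> slot 0
Insert 18: h=5 -> slot 5

Table: [91, None, None, None, None, 18, None, None, 21, None, 49, 24, None]


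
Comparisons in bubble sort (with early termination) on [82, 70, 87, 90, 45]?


Algorithm: bubble sort (with early termination)
Input: [82, 70, 87, 90, 45]
Sorted: [45, 70, 82, 87, 90]

10


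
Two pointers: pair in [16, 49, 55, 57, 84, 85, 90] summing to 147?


lo=0(16)+hi=6(90)=106
lo=1(49)+hi=6(90)=139
lo=2(55)+hi=6(90)=145
lo=3(57)+hi=6(90)=147

Yes: 57+90=147


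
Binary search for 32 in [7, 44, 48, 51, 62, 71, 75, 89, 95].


Step 1: lo=0, hi=8, mid=4, val=62
Step 2: lo=0, hi=3, mid=1, val=44
Step 3: lo=0, hi=0, mid=0, val=7

Not found


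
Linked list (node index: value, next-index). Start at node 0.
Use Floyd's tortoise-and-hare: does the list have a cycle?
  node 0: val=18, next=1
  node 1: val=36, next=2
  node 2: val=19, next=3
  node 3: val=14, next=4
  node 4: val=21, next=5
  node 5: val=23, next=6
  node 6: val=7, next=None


Floyd's tortoise (slow, +1) and hare (fast, +2):
  init: slow=0, fast=0
  step 1: slow=1, fast=2
  step 2: slow=2, fast=4
  step 3: slow=3, fast=6
  step 4: fast -> None, no cycle

Cycle: no


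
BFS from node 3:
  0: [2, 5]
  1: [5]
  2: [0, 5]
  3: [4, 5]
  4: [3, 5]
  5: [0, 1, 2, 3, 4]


Visit 3, enqueue [4, 5]
Visit 4, enqueue []
Visit 5, enqueue [0, 1, 2]
Visit 0, enqueue []
Visit 1, enqueue []
Visit 2, enqueue []

BFS order: [3, 4, 5, 0, 1, 2]


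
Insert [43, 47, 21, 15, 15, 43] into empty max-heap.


Insert 43: [43]
Insert 47: [47, 43]
Insert 21: [47, 43, 21]
Insert 15: [47, 43, 21, 15]
Insert 15: [47, 43, 21, 15, 15]
Insert 43: [47, 43, 43, 15, 15, 21]

Final heap: [47, 43, 43, 15, 15, 21]


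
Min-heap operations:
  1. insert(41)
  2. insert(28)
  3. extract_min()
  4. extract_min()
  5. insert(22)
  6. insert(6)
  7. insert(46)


insert(41) -> [41]
insert(28) -> [28, 41]
extract_min()->28, [41]
extract_min()->41, []
insert(22) -> [22]
insert(6) -> [6, 22]
insert(46) -> [6, 22, 46]

Final heap: [6, 22, 46]


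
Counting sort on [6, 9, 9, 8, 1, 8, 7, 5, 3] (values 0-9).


Input: [6, 9, 9, 8, 1, 8, 7, 5, 3]
Counts: [0, 1, 0, 1, 0, 1, 1, 1, 2, 2]

Sorted: [1, 3, 5, 6, 7, 8, 8, 9, 9]


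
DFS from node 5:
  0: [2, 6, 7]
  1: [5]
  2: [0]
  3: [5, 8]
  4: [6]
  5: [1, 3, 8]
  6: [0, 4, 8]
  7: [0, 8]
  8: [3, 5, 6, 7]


Visit 5, push [8, 3, 1]
Visit 1, push []
Visit 3, push [8]
Visit 8, push [7, 6]
Visit 6, push [4, 0]
Visit 0, push [7, 2]
Visit 2, push []
Visit 7, push []
Visit 4, push []

DFS order: [5, 1, 3, 8, 6, 0, 2, 7, 4]


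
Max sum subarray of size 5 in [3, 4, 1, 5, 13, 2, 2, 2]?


[0:5]: 26
[1:6]: 25
[2:7]: 23
[3:8]: 24

Max: 26 at [0:5]


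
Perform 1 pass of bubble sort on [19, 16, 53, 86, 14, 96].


Initial: [19, 16, 53, 86, 14, 96]
Pass 1: [16, 19, 53, 14, 86, 96] (2 swaps)

After 1 pass: [16, 19, 53, 14, 86, 96]


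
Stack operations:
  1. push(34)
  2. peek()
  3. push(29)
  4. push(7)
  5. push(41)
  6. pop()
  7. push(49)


push(34) -> [34]
peek()->34
push(29) -> [34, 29]
push(7) -> [34, 29, 7]
push(41) -> [34, 29, 7, 41]
pop()->41, [34, 29, 7]
push(49) -> [34, 29, 7, 49]

Final stack: [34, 29, 7, 49]


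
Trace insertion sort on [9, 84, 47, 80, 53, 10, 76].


Initial: [9, 84, 47, 80, 53, 10, 76]
Insert 84: [9, 84, 47, 80, 53, 10, 76]
Insert 47: [9, 47, 84, 80, 53, 10, 76]
Insert 80: [9, 47, 80, 84, 53, 10, 76]
Insert 53: [9, 47, 53, 80, 84, 10, 76]
Insert 10: [9, 10, 47, 53, 80, 84, 76]
Insert 76: [9, 10, 47, 53, 76, 80, 84]

Sorted: [9, 10, 47, 53, 76, 80, 84]


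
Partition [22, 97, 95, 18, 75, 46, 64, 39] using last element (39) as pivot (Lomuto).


Pivot: 39
  22 <= 39: advance i (no swap)
  18 <= 39: swap -> [22, 18, 95, 97, 75, 46, 64, 39]
Place pivot at 2: [22, 18, 39, 97, 75, 46, 64, 95]

Partitioned: [22, 18, 39, 97, 75, 46, 64, 95]


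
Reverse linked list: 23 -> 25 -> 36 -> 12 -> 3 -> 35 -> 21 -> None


Step 1: curr=23, set curr.next=prev(None) | reversed so far: 23
Step 2: curr=25, set curr.next=prev(23) | reversed so far: 25 -> 23
Step 3: curr=36, set curr.next=prev(25) | reversed so far: 36 -> 25 -> 23
Step 4: curr=12, set curr.next=prev(36) | reversed so far: 12 -> 36 -> 25 -> 23
Step 5: curr=3, set curr.next=prev(12) | reversed so far: 3 -> 12 -> 36 -> 25 -> 23
Step 6: curr=35, set curr.next=prev(3) | reversed so far: 35 -> 3 -> 12 -> 36 -> 25 -> 23
Step 7: curr=21, set curr.next=prev(35) | reversed so far: 21 -> 35 -> 3 -> 12 -> 36 -> 25 -> 23

21 -> 35 -> 3 -> 12 -> 36 -> 25 -> 23 -> None


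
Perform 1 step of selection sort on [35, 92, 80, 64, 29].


Initial: [35, 92, 80, 64, 29]
Step 1: min=29 at 4
  Swap: [29, 92, 80, 64, 35]

After 1 step: [29, 92, 80, 64, 35]


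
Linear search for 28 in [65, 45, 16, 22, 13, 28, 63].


i=0: 65!=28
i=1: 45!=28
i=2: 16!=28
i=3: 22!=28
i=4: 13!=28
i=5: 28==28 found!

Found at 5, 6 comps


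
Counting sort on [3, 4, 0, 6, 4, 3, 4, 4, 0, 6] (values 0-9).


Input: [3, 4, 0, 6, 4, 3, 4, 4, 0, 6]
Counts: [2, 0, 0, 2, 4, 0, 2, 0, 0, 0]

Sorted: [0, 0, 3, 3, 4, 4, 4, 4, 6, 6]


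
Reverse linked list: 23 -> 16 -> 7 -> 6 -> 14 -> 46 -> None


Step 1: curr=23, set curr.next=prev(None) | reversed so far: 23
Step 2: curr=16, set curr.next=prev(23) | reversed so far: 16 -> 23
Step 3: curr=7, set curr.next=prev(16) | reversed so far: 7 -> 16 -> 23
Step 4: curr=6, set curr.next=prev(7) | reversed so far: 6 -> 7 -> 16 -> 23
Step 5: curr=14, set curr.next=prev(6) | reversed so far: 14 -> 6 -> 7 -> 16 -> 23
Step 6: curr=46, set curr.next=prev(14) | reversed so far: 46 -> 14 -> 6 -> 7 -> 16 -> 23

46 -> 14 -> 6 -> 7 -> 16 -> 23 -> None


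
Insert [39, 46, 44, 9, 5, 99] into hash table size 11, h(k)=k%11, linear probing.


Insert 39: h=6 -> slot 6
Insert 46: h=2 -> slot 2
Insert 44: h=0 -> slot 0
Insert 9: h=9 -> slot 9
Insert 5: h=5 -> slot 5
Insert 99: h=0, 1 probes -> slot 1

Table: [44, 99, 46, None, None, 5, 39, None, None, 9, None]


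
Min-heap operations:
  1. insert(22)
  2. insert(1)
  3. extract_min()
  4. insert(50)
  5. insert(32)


insert(22) -> [22]
insert(1) -> [1, 22]
extract_min()->1, [22]
insert(50) -> [22, 50]
insert(32) -> [22, 50, 32]

Final heap: [22, 50, 32]


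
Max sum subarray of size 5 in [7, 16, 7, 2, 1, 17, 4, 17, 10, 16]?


[0:5]: 33
[1:6]: 43
[2:7]: 31
[3:8]: 41
[4:9]: 49
[5:10]: 64

Max: 64 at [5:10]


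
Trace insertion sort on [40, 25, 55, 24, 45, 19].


Initial: [40, 25, 55, 24, 45, 19]
Insert 25: [25, 40, 55, 24, 45, 19]
Insert 55: [25, 40, 55, 24, 45, 19]
Insert 24: [24, 25, 40, 55, 45, 19]
Insert 45: [24, 25, 40, 45, 55, 19]
Insert 19: [19, 24, 25, 40, 45, 55]

Sorted: [19, 24, 25, 40, 45, 55]


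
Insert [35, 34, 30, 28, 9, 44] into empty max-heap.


Insert 35: [35]
Insert 34: [35, 34]
Insert 30: [35, 34, 30]
Insert 28: [35, 34, 30, 28]
Insert 9: [35, 34, 30, 28, 9]
Insert 44: [44, 34, 35, 28, 9, 30]

Final heap: [44, 34, 35, 28, 9, 30]


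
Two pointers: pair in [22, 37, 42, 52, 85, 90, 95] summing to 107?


lo=0(22)+hi=6(95)=117
lo=0(22)+hi=5(90)=112
lo=0(22)+hi=4(85)=107

Yes: 22+85=107


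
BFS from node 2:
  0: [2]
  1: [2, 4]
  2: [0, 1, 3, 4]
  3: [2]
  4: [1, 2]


Visit 2, enqueue [0, 1, 3, 4]
Visit 0, enqueue []
Visit 1, enqueue []
Visit 3, enqueue []
Visit 4, enqueue []

BFS order: [2, 0, 1, 3, 4]


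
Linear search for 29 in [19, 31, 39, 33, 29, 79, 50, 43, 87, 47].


i=0: 19!=29
i=1: 31!=29
i=2: 39!=29
i=3: 33!=29
i=4: 29==29 found!

Found at 4, 5 comps


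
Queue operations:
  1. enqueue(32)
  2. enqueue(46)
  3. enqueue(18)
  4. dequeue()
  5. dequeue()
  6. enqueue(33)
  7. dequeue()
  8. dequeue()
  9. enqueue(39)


enqueue(32) -> [32]
enqueue(46) -> [32, 46]
enqueue(18) -> [32, 46, 18]
dequeue()->32, [46, 18]
dequeue()->46, [18]
enqueue(33) -> [18, 33]
dequeue()->18, [33]
dequeue()->33, []
enqueue(39) -> [39]

Final queue: [39]


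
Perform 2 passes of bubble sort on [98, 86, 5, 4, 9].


Initial: [98, 86, 5, 4, 9]
Pass 1: [86, 5, 4, 9, 98] (4 swaps)
Pass 2: [5, 4, 9, 86, 98] (3 swaps)

After 2 passes: [5, 4, 9, 86, 98]


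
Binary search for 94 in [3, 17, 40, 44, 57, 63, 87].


Step 1: lo=0, hi=6, mid=3, val=44
Step 2: lo=4, hi=6, mid=5, val=63
Step 3: lo=6, hi=6, mid=6, val=87

Not found


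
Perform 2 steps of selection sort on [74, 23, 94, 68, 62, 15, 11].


Initial: [74, 23, 94, 68, 62, 15, 11]
Step 1: min=11 at 6
  Swap: [11, 23, 94, 68, 62, 15, 74]
Step 2: min=15 at 5
  Swap: [11, 15, 94, 68, 62, 23, 74]

After 2 steps: [11, 15, 94, 68, 62, 23, 74]


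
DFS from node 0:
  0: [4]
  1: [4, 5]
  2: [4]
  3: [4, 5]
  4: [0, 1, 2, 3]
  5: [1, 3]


Visit 0, push [4]
Visit 4, push [3, 2, 1]
Visit 1, push [5]
Visit 5, push [3]
Visit 3, push []
Visit 2, push []

DFS order: [0, 4, 1, 5, 3, 2]


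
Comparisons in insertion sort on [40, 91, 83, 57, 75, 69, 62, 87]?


Algorithm: insertion sort
Input: [40, 91, 83, 57, 75, 69, 62, 87]
Sorted: [40, 57, 62, 69, 75, 83, 87, 91]

20


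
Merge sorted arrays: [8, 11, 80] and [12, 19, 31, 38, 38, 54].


Take 8 from A
Take 11 from A
Take 12 from B
Take 19 from B
Take 31 from B
Take 38 from B
Take 38 from B
Take 54 from B

Merged: [8, 11, 12, 19, 31, 38, 38, 54, 80]


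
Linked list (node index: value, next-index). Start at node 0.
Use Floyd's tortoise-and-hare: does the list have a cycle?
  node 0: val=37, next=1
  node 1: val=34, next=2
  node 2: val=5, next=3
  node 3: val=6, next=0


Floyd's tortoise (slow, +1) and hare (fast, +2):
  init: slow=0, fast=0
  step 1: slow=1, fast=2
  step 2: slow=2, fast=0
  step 3: slow=3, fast=2
  step 4: slow=0, fast=0
  slow == fast at node 0: cycle detected

Cycle: yes


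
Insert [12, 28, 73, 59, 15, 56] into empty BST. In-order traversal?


Insert 12: root
Insert 28: R from 12
Insert 73: R from 12 -> R from 28
Insert 59: R from 12 -> R from 28 -> L from 73
Insert 15: R from 12 -> L from 28
Insert 56: R from 12 -> R from 28 -> L from 73 -> L from 59

In-order: [12, 15, 28, 56, 59, 73]


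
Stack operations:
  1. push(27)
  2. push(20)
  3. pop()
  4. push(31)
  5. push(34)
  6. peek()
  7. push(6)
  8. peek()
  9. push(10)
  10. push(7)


push(27) -> [27]
push(20) -> [27, 20]
pop()->20, [27]
push(31) -> [27, 31]
push(34) -> [27, 31, 34]
peek()->34
push(6) -> [27, 31, 34, 6]
peek()->6
push(10) -> [27, 31, 34, 6, 10]
push(7) -> [27, 31, 34, 6, 10, 7]

Final stack: [27, 31, 34, 6, 10, 7]


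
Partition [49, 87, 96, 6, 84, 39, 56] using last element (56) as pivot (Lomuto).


Pivot: 56
  49 <= 56: advance i (no swap)
  6 <= 56: swap -> [49, 6, 96, 87, 84, 39, 56]
  39 <= 56: swap -> [49, 6, 39, 87, 84, 96, 56]
Place pivot at 3: [49, 6, 39, 56, 84, 96, 87]

Partitioned: [49, 6, 39, 56, 84, 96, 87]


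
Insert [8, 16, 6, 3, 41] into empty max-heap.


Insert 8: [8]
Insert 16: [16, 8]
Insert 6: [16, 8, 6]
Insert 3: [16, 8, 6, 3]
Insert 41: [41, 16, 6, 3, 8]

Final heap: [41, 16, 6, 3, 8]


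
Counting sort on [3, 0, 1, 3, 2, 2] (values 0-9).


Input: [3, 0, 1, 3, 2, 2]
Counts: [1, 1, 2, 2, 0, 0, 0, 0, 0, 0]

Sorted: [0, 1, 2, 2, 3, 3]


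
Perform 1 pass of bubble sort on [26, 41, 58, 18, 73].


Initial: [26, 41, 58, 18, 73]
Pass 1: [26, 41, 18, 58, 73] (1 swaps)

After 1 pass: [26, 41, 18, 58, 73]


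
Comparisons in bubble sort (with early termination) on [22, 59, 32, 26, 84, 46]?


Algorithm: bubble sort (with early termination)
Input: [22, 59, 32, 26, 84, 46]
Sorted: [22, 26, 32, 46, 59, 84]

12


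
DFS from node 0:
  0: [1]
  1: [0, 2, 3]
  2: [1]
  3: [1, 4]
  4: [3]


Visit 0, push [1]
Visit 1, push [3, 2]
Visit 2, push []
Visit 3, push [4]
Visit 4, push []

DFS order: [0, 1, 2, 3, 4]


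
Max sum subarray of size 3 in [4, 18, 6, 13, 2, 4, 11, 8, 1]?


[0:3]: 28
[1:4]: 37
[2:5]: 21
[3:6]: 19
[4:7]: 17
[5:8]: 23
[6:9]: 20

Max: 37 at [1:4]


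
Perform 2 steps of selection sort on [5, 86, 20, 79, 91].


Initial: [5, 86, 20, 79, 91]
Step 1: min=5 at 0
  Swap: [5, 86, 20, 79, 91]
Step 2: min=20 at 2
  Swap: [5, 20, 86, 79, 91]

After 2 steps: [5, 20, 86, 79, 91]


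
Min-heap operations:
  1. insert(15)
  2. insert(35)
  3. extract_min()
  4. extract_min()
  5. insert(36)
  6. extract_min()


insert(15) -> [15]
insert(35) -> [15, 35]
extract_min()->15, [35]
extract_min()->35, []
insert(36) -> [36]
extract_min()->36, []

Final heap: []


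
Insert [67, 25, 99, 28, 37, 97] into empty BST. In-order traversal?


Insert 67: root
Insert 25: L from 67
Insert 99: R from 67
Insert 28: L from 67 -> R from 25
Insert 37: L from 67 -> R from 25 -> R from 28
Insert 97: R from 67 -> L from 99

In-order: [25, 28, 37, 67, 97, 99]


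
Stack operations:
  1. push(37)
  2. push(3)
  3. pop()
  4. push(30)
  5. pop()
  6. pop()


push(37) -> [37]
push(3) -> [37, 3]
pop()->3, [37]
push(30) -> [37, 30]
pop()->30, [37]
pop()->37, []

Final stack: []


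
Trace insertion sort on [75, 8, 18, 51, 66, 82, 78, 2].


Initial: [75, 8, 18, 51, 66, 82, 78, 2]
Insert 8: [8, 75, 18, 51, 66, 82, 78, 2]
Insert 18: [8, 18, 75, 51, 66, 82, 78, 2]
Insert 51: [8, 18, 51, 75, 66, 82, 78, 2]
Insert 66: [8, 18, 51, 66, 75, 82, 78, 2]
Insert 82: [8, 18, 51, 66, 75, 82, 78, 2]
Insert 78: [8, 18, 51, 66, 75, 78, 82, 2]
Insert 2: [2, 8, 18, 51, 66, 75, 78, 82]

Sorted: [2, 8, 18, 51, 66, 75, 78, 82]


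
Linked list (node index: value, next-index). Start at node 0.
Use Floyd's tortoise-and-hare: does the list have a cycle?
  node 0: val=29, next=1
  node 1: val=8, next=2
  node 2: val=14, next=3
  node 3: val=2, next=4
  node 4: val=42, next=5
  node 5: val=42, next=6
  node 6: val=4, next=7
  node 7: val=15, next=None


Floyd's tortoise (slow, +1) and hare (fast, +2):
  init: slow=0, fast=0
  step 1: slow=1, fast=2
  step 2: slow=2, fast=4
  step 3: slow=3, fast=6
  step 4: fast 6->7->None, no cycle

Cycle: no


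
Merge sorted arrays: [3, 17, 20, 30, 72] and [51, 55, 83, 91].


Take 3 from A
Take 17 from A
Take 20 from A
Take 30 from A
Take 51 from B
Take 55 from B
Take 72 from A

Merged: [3, 17, 20, 30, 51, 55, 72, 83, 91]


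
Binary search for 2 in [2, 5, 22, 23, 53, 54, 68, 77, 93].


Step 1: lo=0, hi=8, mid=4, val=53
Step 2: lo=0, hi=3, mid=1, val=5
Step 3: lo=0, hi=0, mid=0, val=2

Found at index 0


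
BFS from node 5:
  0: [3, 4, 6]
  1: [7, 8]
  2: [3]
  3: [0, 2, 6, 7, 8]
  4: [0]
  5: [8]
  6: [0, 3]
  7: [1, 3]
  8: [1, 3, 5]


Visit 5, enqueue [8]
Visit 8, enqueue [1, 3]
Visit 1, enqueue [7]
Visit 3, enqueue [0, 2, 6]
Visit 7, enqueue []
Visit 0, enqueue [4]
Visit 2, enqueue []
Visit 6, enqueue []
Visit 4, enqueue []

BFS order: [5, 8, 1, 3, 7, 0, 2, 6, 4]


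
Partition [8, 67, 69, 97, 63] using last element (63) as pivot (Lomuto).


Pivot: 63
  8 <= 63: advance i (no swap)
Place pivot at 1: [8, 63, 69, 97, 67]

Partitioned: [8, 63, 69, 97, 67]


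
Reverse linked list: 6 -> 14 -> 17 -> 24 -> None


Step 1: curr=6, set curr.next=prev(None) | reversed so far: 6
Step 2: curr=14, set curr.next=prev(6) | reversed so far: 14 -> 6
Step 3: curr=17, set curr.next=prev(14) | reversed so far: 17 -> 14 -> 6
Step 4: curr=24, set curr.next=prev(17) | reversed so far: 24 -> 17 -> 14 -> 6

24 -> 17 -> 14 -> 6 -> None


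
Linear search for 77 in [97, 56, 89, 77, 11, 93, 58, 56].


i=0: 97!=77
i=1: 56!=77
i=2: 89!=77
i=3: 77==77 found!

Found at 3, 4 comps


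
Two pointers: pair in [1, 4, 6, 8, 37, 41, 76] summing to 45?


lo=0(1)+hi=6(76)=77
lo=0(1)+hi=5(41)=42
lo=1(4)+hi=5(41)=45

Yes: 4+41=45


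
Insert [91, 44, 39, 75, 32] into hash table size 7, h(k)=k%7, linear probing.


Insert 91: h=0 -> slot 0
Insert 44: h=2 -> slot 2
Insert 39: h=4 -> slot 4
Insert 75: h=5 -> slot 5
Insert 32: h=4, 2 probes -> slot 6

Table: [91, None, 44, None, 39, 75, 32]


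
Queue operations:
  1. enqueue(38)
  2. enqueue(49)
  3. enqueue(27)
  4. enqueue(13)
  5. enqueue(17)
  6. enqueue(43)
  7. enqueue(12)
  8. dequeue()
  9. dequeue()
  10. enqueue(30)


enqueue(38) -> [38]
enqueue(49) -> [38, 49]
enqueue(27) -> [38, 49, 27]
enqueue(13) -> [38, 49, 27, 13]
enqueue(17) -> [38, 49, 27, 13, 17]
enqueue(43) -> [38, 49, 27, 13, 17, 43]
enqueue(12) -> [38, 49, 27, 13, 17, 43, 12]
dequeue()->38, [49, 27, 13, 17, 43, 12]
dequeue()->49, [27, 13, 17, 43, 12]
enqueue(30) -> [27, 13, 17, 43, 12, 30]

Final queue: [27, 13, 17, 43, 12, 30]


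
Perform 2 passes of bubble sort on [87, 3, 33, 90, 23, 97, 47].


Initial: [87, 3, 33, 90, 23, 97, 47]
Pass 1: [3, 33, 87, 23, 90, 47, 97] (4 swaps)
Pass 2: [3, 33, 23, 87, 47, 90, 97] (2 swaps)

After 2 passes: [3, 33, 23, 87, 47, 90, 97]


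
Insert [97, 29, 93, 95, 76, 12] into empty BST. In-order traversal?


Insert 97: root
Insert 29: L from 97
Insert 93: L from 97 -> R from 29
Insert 95: L from 97 -> R from 29 -> R from 93
Insert 76: L from 97 -> R from 29 -> L from 93
Insert 12: L from 97 -> L from 29

In-order: [12, 29, 76, 93, 95, 97]


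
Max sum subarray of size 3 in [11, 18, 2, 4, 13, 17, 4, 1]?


[0:3]: 31
[1:4]: 24
[2:5]: 19
[3:6]: 34
[4:7]: 34
[5:8]: 22

Max: 34 at [3:6]


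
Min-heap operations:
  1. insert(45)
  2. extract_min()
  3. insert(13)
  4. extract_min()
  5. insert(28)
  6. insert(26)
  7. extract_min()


insert(45) -> [45]
extract_min()->45, []
insert(13) -> [13]
extract_min()->13, []
insert(28) -> [28]
insert(26) -> [26, 28]
extract_min()->26, [28]

Final heap: [28]


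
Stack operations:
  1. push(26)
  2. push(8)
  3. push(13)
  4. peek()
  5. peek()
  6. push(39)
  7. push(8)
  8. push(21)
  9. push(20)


push(26) -> [26]
push(8) -> [26, 8]
push(13) -> [26, 8, 13]
peek()->13
peek()->13
push(39) -> [26, 8, 13, 39]
push(8) -> [26, 8, 13, 39, 8]
push(21) -> [26, 8, 13, 39, 8, 21]
push(20) -> [26, 8, 13, 39, 8, 21, 20]

Final stack: [26, 8, 13, 39, 8, 21, 20]


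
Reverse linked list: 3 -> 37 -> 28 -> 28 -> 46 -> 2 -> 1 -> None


Step 1: curr=3, set curr.next=prev(None) | reversed so far: 3
Step 2: curr=37, set curr.next=prev(3) | reversed so far: 37 -> 3
Step 3: curr=28, set curr.next=prev(37) | reversed so far: 28 -> 37 -> 3
Step 4: curr=28, set curr.next=prev(28) | reversed so far: 28 -> 28 -> 37 -> 3
Step 5: curr=46, set curr.next=prev(28) | reversed so far: 46 -> 28 -> 28 -> 37 -> 3
Step 6: curr=2, set curr.next=prev(46) | reversed so far: 2 -> 46 -> 28 -> 28 -> 37 -> 3
Step 7: curr=1, set curr.next=prev(2) | reversed so far: 1 -> 2 -> 46 -> 28 -> 28 -> 37 -> 3

1 -> 2 -> 46 -> 28 -> 28 -> 37 -> 3 -> None


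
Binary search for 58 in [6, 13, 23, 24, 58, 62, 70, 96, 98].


Step 1: lo=0, hi=8, mid=4, val=58

Found at index 4


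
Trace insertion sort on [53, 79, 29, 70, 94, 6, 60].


Initial: [53, 79, 29, 70, 94, 6, 60]
Insert 79: [53, 79, 29, 70, 94, 6, 60]
Insert 29: [29, 53, 79, 70, 94, 6, 60]
Insert 70: [29, 53, 70, 79, 94, 6, 60]
Insert 94: [29, 53, 70, 79, 94, 6, 60]
Insert 6: [6, 29, 53, 70, 79, 94, 60]
Insert 60: [6, 29, 53, 60, 70, 79, 94]

Sorted: [6, 29, 53, 60, 70, 79, 94]


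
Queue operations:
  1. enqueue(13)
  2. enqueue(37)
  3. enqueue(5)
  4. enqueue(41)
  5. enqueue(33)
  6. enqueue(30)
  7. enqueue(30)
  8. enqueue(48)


enqueue(13) -> [13]
enqueue(37) -> [13, 37]
enqueue(5) -> [13, 37, 5]
enqueue(41) -> [13, 37, 5, 41]
enqueue(33) -> [13, 37, 5, 41, 33]
enqueue(30) -> [13, 37, 5, 41, 33, 30]
enqueue(30) -> [13, 37, 5, 41, 33, 30, 30]
enqueue(48) -> [13, 37, 5, 41, 33, 30, 30, 48]

Final queue: [13, 37, 5, 41, 33, 30, 30, 48]


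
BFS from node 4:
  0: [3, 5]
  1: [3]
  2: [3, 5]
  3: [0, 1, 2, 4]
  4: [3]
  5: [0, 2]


Visit 4, enqueue [3]
Visit 3, enqueue [0, 1, 2]
Visit 0, enqueue [5]
Visit 1, enqueue []
Visit 2, enqueue []
Visit 5, enqueue []

BFS order: [4, 3, 0, 1, 2, 5]


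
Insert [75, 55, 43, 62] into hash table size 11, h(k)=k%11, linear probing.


Insert 75: h=9 -> slot 9
Insert 55: h=0 -> slot 0
Insert 43: h=10 -> slot 10
Insert 62: h=7 -> slot 7

Table: [55, None, None, None, None, None, None, 62, None, 75, 43]


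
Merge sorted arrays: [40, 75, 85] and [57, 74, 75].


Take 40 from A
Take 57 from B
Take 74 from B
Take 75 from A
Take 75 from B

Merged: [40, 57, 74, 75, 75, 85]


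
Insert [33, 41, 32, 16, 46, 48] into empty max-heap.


Insert 33: [33]
Insert 41: [41, 33]
Insert 32: [41, 33, 32]
Insert 16: [41, 33, 32, 16]
Insert 46: [46, 41, 32, 16, 33]
Insert 48: [48, 41, 46, 16, 33, 32]

Final heap: [48, 41, 46, 16, 33, 32]
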